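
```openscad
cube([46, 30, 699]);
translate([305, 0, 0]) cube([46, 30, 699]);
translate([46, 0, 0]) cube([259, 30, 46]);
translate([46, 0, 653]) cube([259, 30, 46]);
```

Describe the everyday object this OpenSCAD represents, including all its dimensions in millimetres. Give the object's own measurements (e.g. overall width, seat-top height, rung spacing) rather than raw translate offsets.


A rectangular picture frame lying in the x–z plane (depth along y). The opening is 259 mm wide (x) by 607 mm tall (z), surrounded by a border 46 mm wide on all four sides. The frame is 30 mm deep and is made of two full-height vertical stiles with two horizontal rails fitted between them.


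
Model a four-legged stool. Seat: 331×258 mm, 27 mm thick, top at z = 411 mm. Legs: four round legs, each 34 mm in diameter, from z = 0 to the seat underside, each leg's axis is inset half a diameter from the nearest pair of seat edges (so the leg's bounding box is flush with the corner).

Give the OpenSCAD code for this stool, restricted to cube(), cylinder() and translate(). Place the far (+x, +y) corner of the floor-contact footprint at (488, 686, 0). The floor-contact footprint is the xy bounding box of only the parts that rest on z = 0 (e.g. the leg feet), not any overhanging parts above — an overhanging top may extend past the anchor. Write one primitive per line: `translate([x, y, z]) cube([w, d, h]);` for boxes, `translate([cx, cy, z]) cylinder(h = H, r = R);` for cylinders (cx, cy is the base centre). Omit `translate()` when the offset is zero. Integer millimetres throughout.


// leg_h = 411 - 27 = 384
translate([157, 428, 384]) cube([331, 258, 27]);
translate([174, 445, 0]) cylinder(h = 384, r = 17);
translate([471, 445, 0]) cylinder(h = 384, r = 17);
translate([174, 669, 0]) cylinder(h = 384, r = 17);
translate([471, 669, 0]) cylinder(h = 384, r = 17);


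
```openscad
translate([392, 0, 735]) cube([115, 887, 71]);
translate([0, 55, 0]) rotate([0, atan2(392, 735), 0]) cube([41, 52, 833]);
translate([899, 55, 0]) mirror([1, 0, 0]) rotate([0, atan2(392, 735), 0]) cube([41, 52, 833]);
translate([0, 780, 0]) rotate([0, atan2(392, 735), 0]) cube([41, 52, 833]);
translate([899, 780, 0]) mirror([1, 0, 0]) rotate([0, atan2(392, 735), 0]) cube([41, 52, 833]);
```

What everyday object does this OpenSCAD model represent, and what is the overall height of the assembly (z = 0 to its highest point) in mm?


A sawhorse. The overall height is 806 mm.

A beam across two mirrored pairs of raked legs — a sawhorse. The beam's underside is at z = 735 (matching the legs' vertical rise in atan2(392, 735)) and the beam is 71 mm tall, so its top is at 735 + 71 = 806 mm. The raked legs top out at the beam's underside, so that is the highest point.


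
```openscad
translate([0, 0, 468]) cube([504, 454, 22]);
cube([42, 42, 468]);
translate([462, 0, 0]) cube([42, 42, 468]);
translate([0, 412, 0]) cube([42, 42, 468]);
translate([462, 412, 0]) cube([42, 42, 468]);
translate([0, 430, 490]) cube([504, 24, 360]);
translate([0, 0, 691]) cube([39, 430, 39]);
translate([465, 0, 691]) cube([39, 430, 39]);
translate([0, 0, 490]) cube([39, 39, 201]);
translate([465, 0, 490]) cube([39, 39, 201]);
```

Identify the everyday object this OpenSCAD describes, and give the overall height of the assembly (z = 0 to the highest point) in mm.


A chair. The overall height is 850 mm.

A slab on four corner posts with a tall panel at the back — a chair. The seat slab sits at z = 468 with thickness 22, and the 360 mm backrest starts at the seat top, so the overall height is 468 + 22 + 360 = 850 mm.


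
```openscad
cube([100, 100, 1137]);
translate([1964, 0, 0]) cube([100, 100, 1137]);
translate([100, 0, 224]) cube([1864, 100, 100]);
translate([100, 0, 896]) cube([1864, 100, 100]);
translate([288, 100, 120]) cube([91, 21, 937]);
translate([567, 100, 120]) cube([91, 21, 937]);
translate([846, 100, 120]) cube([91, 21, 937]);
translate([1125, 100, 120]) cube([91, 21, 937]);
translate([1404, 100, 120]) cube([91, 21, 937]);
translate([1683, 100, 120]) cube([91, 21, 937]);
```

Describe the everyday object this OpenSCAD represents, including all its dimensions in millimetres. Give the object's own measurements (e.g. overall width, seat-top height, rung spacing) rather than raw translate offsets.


A fence section. Two 100×100 mm posts, 1137 mm tall, stand on the floor with a clear span of 1864 mm between their inner faces. Two horizontal rails of 100×100 mm section span the gap between the posts with their undersides at z = 224 mm and z = 896 mm, flush with the posts' −y face. 6 pickets, each 91 mm wide, 21 mm thick and 937 mm tall, are fixed to the +y face of the rails with their bottoms at z = 120 mm, spaced across the span with a 188 mm gap after the −x post and between neighbouring pickets, with 190 mm left before the +x post.


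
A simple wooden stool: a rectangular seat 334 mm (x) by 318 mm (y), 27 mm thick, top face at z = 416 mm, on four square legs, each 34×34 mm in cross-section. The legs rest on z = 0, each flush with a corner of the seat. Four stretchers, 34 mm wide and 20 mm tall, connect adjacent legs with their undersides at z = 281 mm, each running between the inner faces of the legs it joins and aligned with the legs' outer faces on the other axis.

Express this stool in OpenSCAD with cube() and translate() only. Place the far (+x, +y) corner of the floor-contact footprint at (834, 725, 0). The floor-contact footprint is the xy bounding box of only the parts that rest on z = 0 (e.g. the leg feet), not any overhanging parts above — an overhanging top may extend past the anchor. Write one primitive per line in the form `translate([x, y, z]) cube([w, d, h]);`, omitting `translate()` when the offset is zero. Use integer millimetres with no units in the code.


// leg_h = 416 - 27 = 389
// stretcher span = 334 - 2*34 = 266
translate([500, 407, 389]) cube([334, 318, 27]);
translate([500, 407, 0]) cube([34, 34, 389]);
translate([800, 407, 0]) cube([34, 34, 389]);
translate([500, 691, 0]) cube([34, 34, 389]);
translate([800, 691, 0]) cube([34, 34, 389]);
translate([534, 407, 281]) cube([266, 34, 20]);
translate([534, 691, 281]) cube([266, 34, 20]);
translate([500, 441, 281]) cube([34, 250, 20]);
translate([800, 441, 281]) cube([34, 250, 20]);


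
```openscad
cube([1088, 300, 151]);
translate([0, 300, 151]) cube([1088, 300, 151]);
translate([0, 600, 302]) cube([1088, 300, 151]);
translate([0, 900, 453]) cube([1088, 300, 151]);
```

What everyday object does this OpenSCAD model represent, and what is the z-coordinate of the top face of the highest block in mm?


A staircase. The total rise is 604 mm.

4 identical blocks, each offset up and back from the previous — a staircase. Each step is 151 mm tall and there are 4 of them, so the total rise is 4 × 151 = 604 mm.


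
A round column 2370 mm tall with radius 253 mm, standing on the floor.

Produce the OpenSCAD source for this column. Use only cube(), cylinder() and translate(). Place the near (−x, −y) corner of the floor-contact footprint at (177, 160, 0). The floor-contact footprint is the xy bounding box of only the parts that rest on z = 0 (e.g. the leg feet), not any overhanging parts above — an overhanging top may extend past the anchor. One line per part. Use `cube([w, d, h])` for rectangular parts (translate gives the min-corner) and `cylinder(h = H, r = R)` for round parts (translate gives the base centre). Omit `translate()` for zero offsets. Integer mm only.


translate([430, 413, 0]) cylinder(h = 2370, r = 253);


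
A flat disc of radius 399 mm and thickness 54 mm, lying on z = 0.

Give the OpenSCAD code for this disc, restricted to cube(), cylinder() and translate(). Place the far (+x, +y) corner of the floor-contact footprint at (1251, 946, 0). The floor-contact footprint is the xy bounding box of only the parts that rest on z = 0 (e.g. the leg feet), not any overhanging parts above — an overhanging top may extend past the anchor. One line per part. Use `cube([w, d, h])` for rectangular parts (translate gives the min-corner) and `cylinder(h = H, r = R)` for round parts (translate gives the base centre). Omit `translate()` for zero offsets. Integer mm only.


translate([852, 547, 0]) cylinder(h = 54, r = 399);


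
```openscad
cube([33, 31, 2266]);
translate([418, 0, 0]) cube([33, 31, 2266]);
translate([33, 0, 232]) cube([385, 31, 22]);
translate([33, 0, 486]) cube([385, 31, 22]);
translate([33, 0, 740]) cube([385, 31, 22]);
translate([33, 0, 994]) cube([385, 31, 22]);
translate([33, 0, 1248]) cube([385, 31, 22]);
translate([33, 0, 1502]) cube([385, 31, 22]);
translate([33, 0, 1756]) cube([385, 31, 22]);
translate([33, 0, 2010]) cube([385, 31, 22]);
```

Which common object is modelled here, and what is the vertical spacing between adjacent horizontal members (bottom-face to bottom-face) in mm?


A ladder. The rung spacing is 254 mm.

Two tall 33×31 posts with 8 short bars between them — a ladder. Adjacent rungs sit at z = 232 and z = 486, so the spacing is 486 − 232 = 254 mm.


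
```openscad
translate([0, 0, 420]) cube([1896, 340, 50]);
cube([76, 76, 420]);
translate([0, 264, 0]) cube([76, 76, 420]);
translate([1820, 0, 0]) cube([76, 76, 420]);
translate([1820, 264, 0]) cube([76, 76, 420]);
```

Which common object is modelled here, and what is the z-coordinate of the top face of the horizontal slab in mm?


A bench. The seat-top height is 470 mm.

A long slab on four corner posts — a bench. The slab sits at z = 420 with thickness 50, so the top is 420 + 50 = 470 mm.


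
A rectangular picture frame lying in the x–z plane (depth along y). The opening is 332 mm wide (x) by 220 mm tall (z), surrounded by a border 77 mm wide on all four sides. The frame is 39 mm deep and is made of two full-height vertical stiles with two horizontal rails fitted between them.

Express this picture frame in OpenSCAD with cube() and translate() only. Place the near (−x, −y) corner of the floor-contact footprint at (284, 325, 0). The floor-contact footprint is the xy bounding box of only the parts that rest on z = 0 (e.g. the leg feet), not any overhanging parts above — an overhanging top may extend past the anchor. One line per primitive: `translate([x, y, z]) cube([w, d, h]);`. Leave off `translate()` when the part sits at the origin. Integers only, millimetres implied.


translate([284, 325, 0]) cube([77, 39, 374]);
translate([693, 325, 0]) cube([77, 39, 374]);
translate([361, 325, 0]) cube([332, 39, 77]);
translate([361, 325, 297]) cube([332, 39, 77]);


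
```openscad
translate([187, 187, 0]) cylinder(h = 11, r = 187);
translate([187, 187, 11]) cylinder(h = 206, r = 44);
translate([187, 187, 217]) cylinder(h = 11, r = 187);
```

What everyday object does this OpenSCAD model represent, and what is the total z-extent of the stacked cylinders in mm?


A spool. The overall height is 228 mm.

Three coaxial cylinders, large–small–large — a spool. Two 11 mm flanges and a 206 mm core give 11 + 206 + 11 = 228 mm.


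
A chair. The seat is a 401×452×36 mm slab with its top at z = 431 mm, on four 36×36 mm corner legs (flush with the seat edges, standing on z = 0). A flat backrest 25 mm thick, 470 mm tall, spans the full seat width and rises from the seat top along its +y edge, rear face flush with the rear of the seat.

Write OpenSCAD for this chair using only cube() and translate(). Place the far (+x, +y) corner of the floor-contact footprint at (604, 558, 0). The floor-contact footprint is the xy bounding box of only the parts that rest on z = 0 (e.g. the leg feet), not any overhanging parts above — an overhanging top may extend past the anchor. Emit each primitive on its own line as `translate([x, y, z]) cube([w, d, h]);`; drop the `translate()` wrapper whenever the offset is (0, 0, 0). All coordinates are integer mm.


translate([203, 106, 395]) cube([401, 452, 36]);
translate([203, 106, 0]) cube([36, 36, 395]);
translate([568, 106, 0]) cube([36, 36, 395]);
translate([203, 522, 0]) cube([36, 36, 395]);
translate([568, 522, 0]) cube([36, 36, 395]);
translate([203, 533, 431]) cube([401, 25, 470]);


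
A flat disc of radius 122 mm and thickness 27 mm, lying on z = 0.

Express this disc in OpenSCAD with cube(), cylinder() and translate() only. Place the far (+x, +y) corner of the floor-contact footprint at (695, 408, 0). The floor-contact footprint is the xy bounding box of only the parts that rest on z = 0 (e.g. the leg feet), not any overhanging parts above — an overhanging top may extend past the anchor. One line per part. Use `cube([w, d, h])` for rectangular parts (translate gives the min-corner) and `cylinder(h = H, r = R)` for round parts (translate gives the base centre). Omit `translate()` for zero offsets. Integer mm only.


translate([573, 286, 0]) cylinder(h = 27, r = 122);


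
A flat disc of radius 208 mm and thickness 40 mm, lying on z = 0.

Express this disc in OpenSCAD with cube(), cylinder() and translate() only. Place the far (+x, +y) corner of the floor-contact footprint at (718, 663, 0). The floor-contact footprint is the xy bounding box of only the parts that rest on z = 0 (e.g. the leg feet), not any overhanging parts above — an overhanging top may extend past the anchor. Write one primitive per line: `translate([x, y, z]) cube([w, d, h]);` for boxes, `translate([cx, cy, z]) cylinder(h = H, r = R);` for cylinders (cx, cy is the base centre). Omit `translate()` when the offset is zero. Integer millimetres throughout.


translate([510, 455, 0]) cylinder(h = 40, r = 208);


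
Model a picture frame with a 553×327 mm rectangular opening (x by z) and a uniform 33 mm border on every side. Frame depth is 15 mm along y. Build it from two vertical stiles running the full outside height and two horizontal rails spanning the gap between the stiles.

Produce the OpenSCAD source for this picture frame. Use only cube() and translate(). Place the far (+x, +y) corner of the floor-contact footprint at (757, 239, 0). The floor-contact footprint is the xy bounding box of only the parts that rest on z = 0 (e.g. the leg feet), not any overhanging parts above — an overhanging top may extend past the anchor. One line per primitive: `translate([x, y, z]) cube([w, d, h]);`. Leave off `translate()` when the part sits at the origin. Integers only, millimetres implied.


translate([138, 224, 0]) cube([33, 15, 393]);
translate([724, 224, 0]) cube([33, 15, 393]);
translate([171, 224, 0]) cube([553, 15, 33]);
translate([171, 224, 360]) cube([553, 15, 33]);


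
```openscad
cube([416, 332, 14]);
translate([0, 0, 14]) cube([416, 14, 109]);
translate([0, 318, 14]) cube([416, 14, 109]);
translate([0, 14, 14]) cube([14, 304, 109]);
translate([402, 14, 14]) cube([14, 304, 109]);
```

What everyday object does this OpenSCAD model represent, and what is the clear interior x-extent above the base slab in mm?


An open box. The internal width is 388 mm.

A 416×332 base slab with four walls standing on it — an open box. The base is 416 mm wide and the walls are 14 mm thick, so the internal width is 416 − 2 × 14 = 388 mm.


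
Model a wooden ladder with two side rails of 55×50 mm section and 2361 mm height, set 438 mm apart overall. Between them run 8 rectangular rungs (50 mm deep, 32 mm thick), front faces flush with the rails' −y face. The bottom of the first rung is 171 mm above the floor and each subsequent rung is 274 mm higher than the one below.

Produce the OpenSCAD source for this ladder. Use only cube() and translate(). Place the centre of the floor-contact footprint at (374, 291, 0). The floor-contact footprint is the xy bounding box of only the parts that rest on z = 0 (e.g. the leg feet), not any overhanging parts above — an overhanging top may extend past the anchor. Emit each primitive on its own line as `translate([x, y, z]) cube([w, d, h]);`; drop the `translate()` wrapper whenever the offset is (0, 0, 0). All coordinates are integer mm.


translate([155, 266, 0]) cube([55, 50, 2361]);
translate([538, 266, 0]) cube([55, 50, 2361]);
translate([210, 266, 171]) cube([328, 50, 32]);
translate([210, 266, 445]) cube([328, 50, 32]);
translate([210, 266, 719]) cube([328, 50, 32]);
translate([210, 266, 993]) cube([328, 50, 32]);
translate([210, 266, 1267]) cube([328, 50, 32]);
translate([210, 266, 1541]) cube([328, 50, 32]);
translate([210, 266, 1815]) cube([328, 50, 32]);
translate([210, 266, 2089]) cube([328, 50, 32]);


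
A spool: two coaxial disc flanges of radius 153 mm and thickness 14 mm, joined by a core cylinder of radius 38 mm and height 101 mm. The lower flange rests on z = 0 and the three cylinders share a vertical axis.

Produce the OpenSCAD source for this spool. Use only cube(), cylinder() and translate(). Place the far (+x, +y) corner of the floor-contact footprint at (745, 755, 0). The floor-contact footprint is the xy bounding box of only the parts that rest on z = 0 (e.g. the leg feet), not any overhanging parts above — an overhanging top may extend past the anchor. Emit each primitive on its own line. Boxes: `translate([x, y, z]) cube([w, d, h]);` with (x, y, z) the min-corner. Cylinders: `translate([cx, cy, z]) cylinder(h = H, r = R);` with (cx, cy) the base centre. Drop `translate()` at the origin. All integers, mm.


translate([592, 602, 0]) cylinder(h = 14, r = 153);
translate([592, 602, 14]) cylinder(h = 101, r = 38);
translate([592, 602, 115]) cylinder(h = 14, r = 153);


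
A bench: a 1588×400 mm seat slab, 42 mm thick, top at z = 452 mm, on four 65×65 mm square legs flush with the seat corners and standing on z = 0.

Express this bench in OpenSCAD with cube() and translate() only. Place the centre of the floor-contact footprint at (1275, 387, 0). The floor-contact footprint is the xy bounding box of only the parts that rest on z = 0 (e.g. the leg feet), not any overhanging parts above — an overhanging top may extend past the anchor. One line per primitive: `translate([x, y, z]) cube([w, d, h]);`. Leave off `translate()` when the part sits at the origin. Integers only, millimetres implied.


translate([481, 187, 410]) cube([1588, 400, 42]);
translate([481, 187, 0]) cube([65, 65, 410]);
translate([481, 522, 0]) cube([65, 65, 410]);
translate([2004, 187, 0]) cube([65, 65, 410]);
translate([2004, 522, 0]) cube([65, 65, 410]);


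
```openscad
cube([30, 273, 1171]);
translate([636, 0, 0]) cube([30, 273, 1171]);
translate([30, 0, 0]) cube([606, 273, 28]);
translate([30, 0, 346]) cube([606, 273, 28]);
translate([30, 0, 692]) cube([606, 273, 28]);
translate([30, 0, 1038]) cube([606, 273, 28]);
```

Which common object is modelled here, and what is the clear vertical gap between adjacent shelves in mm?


A bookshelf. The clear shelf gap is 318 mm.

Two tall side panels with 4 horizontal boards between them — a bookshelf. The first two shelf undersides are at z = 0 and z = 346; with shelf thickness 28, the clear gap is 346 − 0 − 28 = 318 mm.


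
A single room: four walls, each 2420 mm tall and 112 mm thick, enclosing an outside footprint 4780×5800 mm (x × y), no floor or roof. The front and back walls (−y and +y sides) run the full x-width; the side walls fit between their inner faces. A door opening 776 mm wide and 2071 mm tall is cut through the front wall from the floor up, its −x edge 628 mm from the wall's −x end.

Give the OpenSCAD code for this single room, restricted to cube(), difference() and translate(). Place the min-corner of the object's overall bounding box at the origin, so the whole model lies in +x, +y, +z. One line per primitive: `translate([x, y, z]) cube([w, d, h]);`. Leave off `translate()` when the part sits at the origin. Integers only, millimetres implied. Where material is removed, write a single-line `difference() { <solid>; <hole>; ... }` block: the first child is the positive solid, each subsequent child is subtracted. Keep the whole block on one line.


difference() { cube([4780, 112, 2420]); translate([628, 0, 0]) cube([776, 112, 2071]); }
translate([0, 5688, 0]) cube([4780, 112, 2420]);
translate([0, 112, 0]) cube([112, 5576, 2420]);
translate([4668, 112, 0]) cube([112, 5576, 2420]);


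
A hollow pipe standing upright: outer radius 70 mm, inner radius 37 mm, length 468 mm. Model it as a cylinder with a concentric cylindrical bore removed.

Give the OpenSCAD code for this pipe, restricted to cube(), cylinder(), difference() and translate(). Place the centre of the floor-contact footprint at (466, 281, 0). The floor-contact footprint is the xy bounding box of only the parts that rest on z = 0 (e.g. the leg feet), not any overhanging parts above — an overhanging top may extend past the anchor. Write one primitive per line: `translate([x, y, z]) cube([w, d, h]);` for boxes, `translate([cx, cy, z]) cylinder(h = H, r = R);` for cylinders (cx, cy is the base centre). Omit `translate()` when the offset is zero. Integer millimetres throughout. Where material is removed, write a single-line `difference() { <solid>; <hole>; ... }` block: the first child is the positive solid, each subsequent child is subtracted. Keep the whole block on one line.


difference() { translate([466, 281, 0]) cylinder(h = 468, r = 70); translate([466, 281, 0]) cylinder(h = 468, r = 37); }


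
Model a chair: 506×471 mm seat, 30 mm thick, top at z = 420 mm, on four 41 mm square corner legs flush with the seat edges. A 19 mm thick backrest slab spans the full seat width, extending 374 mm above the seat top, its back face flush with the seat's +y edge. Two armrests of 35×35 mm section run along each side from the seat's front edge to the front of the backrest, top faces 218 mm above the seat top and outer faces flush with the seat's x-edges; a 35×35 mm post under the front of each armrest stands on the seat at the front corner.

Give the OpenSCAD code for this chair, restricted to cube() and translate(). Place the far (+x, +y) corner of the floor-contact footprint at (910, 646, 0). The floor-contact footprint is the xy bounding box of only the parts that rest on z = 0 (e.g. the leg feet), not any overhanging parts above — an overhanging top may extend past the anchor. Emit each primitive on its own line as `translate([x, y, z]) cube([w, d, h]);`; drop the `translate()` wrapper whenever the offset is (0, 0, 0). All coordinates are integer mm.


translate([404, 175, 390]) cube([506, 471, 30]);
translate([404, 175, 0]) cube([41, 41, 390]);
translate([869, 175, 0]) cube([41, 41, 390]);
translate([404, 605, 0]) cube([41, 41, 390]);
translate([869, 605, 0]) cube([41, 41, 390]);
translate([404, 627, 420]) cube([506, 19, 374]);
translate([404, 175, 603]) cube([35, 452, 35]);
translate([875, 175, 603]) cube([35, 452, 35]);
translate([404, 175, 420]) cube([35, 35, 183]);
translate([875, 175, 420]) cube([35, 35, 183]);


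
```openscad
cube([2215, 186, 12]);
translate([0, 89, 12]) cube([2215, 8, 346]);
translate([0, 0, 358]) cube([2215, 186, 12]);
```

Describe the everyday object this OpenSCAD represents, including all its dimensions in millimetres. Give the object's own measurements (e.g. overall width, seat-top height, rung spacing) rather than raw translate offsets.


An I-beam lying along x, 2215 mm long. Overall section height 370 mm. Two flanges 186 mm wide (y) and 12 mm thick, one on the floor and one at the top; a web 8 mm thick runs between them, centred on the flange width.


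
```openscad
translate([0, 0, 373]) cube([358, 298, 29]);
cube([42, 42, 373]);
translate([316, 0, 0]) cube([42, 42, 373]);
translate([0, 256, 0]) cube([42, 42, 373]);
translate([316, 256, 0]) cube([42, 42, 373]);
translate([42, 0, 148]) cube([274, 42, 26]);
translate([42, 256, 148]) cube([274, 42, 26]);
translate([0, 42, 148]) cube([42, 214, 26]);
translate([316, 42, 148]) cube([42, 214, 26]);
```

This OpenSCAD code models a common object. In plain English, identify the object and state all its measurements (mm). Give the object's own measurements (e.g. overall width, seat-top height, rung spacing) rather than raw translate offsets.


A four-legged stool. The seat is a 358×298×29 mm slab whose top surface is at z = 402 mm; four square legs, each 42×42 mm in cross-section, run from the floor (z = 0) to the underside of the seat, each flush with a corner of the seat. Four stretchers, 42 mm wide and 26 mm tall, connect adjacent legs with their undersides at z = 148 mm, each running between the inner faces of the legs it joins and aligned with the legs' outer faces on the other axis.


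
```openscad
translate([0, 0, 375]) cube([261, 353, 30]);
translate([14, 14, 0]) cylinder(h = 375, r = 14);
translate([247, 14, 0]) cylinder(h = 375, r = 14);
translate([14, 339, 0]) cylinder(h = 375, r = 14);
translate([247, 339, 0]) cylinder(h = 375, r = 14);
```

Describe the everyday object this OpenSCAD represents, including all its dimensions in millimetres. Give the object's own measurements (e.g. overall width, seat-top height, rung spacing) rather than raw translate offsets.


A simple wooden stool: a rectangular seat 261 mm (x) by 353 mm (y), 30 mm thick, top face at z = 405 mm, on four round legs, each 28 mm in diameter. The legs rest on z = 0, each leg's axis is inset half a diameter from the nearest pair of seat edges (so the leg's bounding box is flush with the corner).


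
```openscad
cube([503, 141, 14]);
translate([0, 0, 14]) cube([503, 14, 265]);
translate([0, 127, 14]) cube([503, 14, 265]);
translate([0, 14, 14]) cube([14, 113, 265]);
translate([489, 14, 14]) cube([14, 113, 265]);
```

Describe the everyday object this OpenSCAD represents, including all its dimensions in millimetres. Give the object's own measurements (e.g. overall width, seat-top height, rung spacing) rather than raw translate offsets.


An open-topped rectangular box: outside dimensions 503×141×279 mm, with a uniform wall and base thickness of 14 mm. The base is a full 503×141 slab on the floor; four walls sit on top of the base. The front and back walls (the −y and +y sides) span the full width; the two side walls fit between them.


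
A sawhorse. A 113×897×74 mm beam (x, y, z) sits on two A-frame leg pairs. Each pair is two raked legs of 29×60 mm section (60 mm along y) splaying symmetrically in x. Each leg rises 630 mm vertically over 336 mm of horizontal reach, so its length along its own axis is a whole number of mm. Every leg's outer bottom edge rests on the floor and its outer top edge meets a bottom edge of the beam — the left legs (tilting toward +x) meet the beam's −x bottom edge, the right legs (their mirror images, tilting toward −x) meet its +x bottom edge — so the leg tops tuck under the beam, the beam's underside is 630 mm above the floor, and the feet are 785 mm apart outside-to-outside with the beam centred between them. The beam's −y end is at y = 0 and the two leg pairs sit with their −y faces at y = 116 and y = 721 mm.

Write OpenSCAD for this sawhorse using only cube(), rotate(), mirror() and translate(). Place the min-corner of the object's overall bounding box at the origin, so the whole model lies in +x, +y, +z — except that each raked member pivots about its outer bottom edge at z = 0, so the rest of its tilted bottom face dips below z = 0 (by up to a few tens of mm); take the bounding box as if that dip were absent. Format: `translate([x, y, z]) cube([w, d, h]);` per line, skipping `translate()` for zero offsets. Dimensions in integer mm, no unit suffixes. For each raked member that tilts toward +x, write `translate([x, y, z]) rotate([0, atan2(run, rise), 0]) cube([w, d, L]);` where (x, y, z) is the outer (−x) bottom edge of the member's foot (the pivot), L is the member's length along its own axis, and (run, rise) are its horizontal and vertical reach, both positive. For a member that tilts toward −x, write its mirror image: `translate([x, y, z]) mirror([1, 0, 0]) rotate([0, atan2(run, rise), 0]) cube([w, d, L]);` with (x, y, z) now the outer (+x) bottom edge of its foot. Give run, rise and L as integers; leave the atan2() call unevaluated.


// leg length = √(336² + 630²) = 714
// right-leg outer foot x = 2·336 + 113 = 785
// beam min-corner = (336, 0, 630)
translate([336, 0, 630]) cube([113, 897, 74]);
translate([0, 116, 0]) rotate([0, atan2(336, 630), 0]) cube([29, 60, 714]);
translate([785, 116, 0]) mirror([1, 0, 0]) rotate([0, atan2(336, 630), 0]) cube([29, 60, 714]);
translate([0, 721, 0]) rotate([0, atan2(336, 630), 0]) cube([29, 60, 714]);
translate([785, 721, 0]) mirror([1, 0, 0]) rotate([0, atan2(336, 630), 0]) cube([29, 60, 714]);


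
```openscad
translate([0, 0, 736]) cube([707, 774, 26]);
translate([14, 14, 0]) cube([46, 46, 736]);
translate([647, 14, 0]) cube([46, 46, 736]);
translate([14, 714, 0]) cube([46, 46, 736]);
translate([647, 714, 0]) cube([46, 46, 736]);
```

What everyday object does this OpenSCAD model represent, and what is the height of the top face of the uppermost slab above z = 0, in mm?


A table. The table height is 762 mm.

A 707×774×26 slab sits at z = 736 on four 46 mm square posts — a table. The top surface is at 736 + 26 = 762 mm.


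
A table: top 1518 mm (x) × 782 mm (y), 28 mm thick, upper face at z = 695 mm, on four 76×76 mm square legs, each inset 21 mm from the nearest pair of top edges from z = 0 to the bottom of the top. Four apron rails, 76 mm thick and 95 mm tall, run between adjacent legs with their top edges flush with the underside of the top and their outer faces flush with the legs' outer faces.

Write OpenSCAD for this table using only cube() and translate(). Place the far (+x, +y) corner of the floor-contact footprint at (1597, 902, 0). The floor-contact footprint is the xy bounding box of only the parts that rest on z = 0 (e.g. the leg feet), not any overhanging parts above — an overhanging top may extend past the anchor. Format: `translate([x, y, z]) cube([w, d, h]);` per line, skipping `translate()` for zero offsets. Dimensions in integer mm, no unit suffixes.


translate([100, 141, 667]) cube([1518, 782, 28]);
translate([121, 162, 0]) cube([76, 76, 667]);
translate([1521, 162, 0]) cube([76, 76, 667]);
translate([121, 826, 0]) cube([76, 76, 667]);
translate([1521, 826, 0]) cube([76, 76, 667]);
translate([197, 162, 572]) cube([1324, 76, 95]);
translate([197, 826, 572]) cube([1324, 76, 95]);
translate([121, 238, 572]) cube([76, 588, 95]);
translate([1521, 238, 572]) cube([76, 588, 95]);


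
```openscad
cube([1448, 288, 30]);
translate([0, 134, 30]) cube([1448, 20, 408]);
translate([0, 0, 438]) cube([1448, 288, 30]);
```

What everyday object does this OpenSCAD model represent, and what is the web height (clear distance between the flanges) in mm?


An I-beam. The web height is 408 mm.

Two wide flanges with a thin centred web — an I-beam. Overall 468 mm minus two 30 mm flanges gives a web of 468 − 2·30 = 408 mm.


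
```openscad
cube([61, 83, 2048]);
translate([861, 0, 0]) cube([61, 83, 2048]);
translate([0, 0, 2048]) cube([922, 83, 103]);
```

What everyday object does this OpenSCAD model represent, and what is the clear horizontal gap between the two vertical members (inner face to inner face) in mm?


A door frame. The clear opening width is 800 mm.

Two 2048 mm tall posts with a header on top — a door frame. The left jamb is 61 mm wide at x = 0; the right jamb starts at x = 861. The clear opening is 861 − 61 = 800 mm.


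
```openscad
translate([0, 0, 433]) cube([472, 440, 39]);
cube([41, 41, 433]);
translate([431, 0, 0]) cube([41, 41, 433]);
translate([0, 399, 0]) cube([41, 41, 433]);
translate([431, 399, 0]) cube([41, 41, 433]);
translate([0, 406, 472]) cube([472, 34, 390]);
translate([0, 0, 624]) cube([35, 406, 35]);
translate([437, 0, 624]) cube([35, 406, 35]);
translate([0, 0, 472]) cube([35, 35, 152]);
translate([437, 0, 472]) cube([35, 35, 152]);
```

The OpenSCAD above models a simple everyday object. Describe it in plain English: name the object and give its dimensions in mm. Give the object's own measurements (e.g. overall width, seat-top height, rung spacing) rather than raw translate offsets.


A chair. The seat is a 472×440×39 mm slab with its top at z = 472 mm, on four 41×41 mm corner legs (flush with the seat edges, standing on z = 0). A flat backrest 34 mm thick, 390 mm tall, spans the full seat width and rises from the seat top along its +y edge, rear face flush with the rear of the seat. Two armrests of 35×35 mm section run along each side from the seat's front edge to the front of the backrest, top faces 187 mm above the seat top and outer faces flush with the seat's x-edges; a 35×35 mm post under the front of each armrest stands on the seat at the front corner.


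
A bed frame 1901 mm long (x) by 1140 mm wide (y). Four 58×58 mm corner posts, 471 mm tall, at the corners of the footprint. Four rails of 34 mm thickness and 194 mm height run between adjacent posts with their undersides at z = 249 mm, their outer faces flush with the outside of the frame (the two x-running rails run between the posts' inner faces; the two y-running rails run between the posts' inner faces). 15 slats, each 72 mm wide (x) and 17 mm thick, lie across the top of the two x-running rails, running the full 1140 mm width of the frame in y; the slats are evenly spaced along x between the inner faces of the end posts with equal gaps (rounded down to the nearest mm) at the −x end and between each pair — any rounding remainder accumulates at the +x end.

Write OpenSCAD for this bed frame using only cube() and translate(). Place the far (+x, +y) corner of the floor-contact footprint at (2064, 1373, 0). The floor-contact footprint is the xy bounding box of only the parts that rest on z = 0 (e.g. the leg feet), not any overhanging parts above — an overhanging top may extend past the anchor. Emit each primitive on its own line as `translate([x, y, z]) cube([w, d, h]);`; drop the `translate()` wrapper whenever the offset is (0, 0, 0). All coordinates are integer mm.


translate([163, 233, 0]) cube([58, 58, 471]);
translate([163, 1315, 0]) cube([58, 58, 471]);
translate([2006, 233, 0]) cube([58, 58, 471]);
translate([2006, 1315, 0]) cube([58, 58, 471]);
translate([221, 233, 249]) cube([1785, 34, 194]);
translate([221, 1339, 249]) cube([1785, 34, 194]);
translate([163, 291, 249]) cube([34, 1024, 194]);
translate([2030, 291, 249]) cube([34, 1024, 194]);
translate([265, 233, 443]) cube([72, 1140, 17]);
translate([381, 233, 443]) cube([72, 1140, 17]);
translate([497, 233, 443]) cube([72, 1140, 17]);
translate([613, 233, 443]) cube([72, 1140, 17]);
translate([729, 233, 443]) cube([72, 1140, 17]);
translate([845, 233, 443]) cube([72, 1140, 17]);
translate([961, 233, 443]) cube([72, 1140, 17]);
translate([1077, 233, 443]) cube([72, 1140, 17]);
translate([1193, 233, 443]) cube([72, 1140, 17]);
translate([1309, 233, 443]) cube([72, 1140, 17]);
translate([1425, 233, 443]) cube([72, 1140, 17]);
translate([1541, 233, 443]) cube([72, 1140, 17]);
translate([1657, 233, 443]) cube([72, 1140, 17]);
translate([1773, 233, 443]) cube([72, 1140, 17]);
translate([1889, 233, 443]) cube([72, 1140, 17]);


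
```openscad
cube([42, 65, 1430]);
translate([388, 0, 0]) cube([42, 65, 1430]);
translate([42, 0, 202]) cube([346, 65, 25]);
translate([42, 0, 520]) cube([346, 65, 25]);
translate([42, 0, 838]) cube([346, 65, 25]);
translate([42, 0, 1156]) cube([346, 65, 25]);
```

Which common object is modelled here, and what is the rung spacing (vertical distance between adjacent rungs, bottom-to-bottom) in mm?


A ladder. The rung spacing is 318 mm.

Two tall 42×65 posts with 4 short bars between them — a ladder. Adjacent rungs sit at z = 202 and z = 520, so the spacing is 520 − 202 = 318 mm.


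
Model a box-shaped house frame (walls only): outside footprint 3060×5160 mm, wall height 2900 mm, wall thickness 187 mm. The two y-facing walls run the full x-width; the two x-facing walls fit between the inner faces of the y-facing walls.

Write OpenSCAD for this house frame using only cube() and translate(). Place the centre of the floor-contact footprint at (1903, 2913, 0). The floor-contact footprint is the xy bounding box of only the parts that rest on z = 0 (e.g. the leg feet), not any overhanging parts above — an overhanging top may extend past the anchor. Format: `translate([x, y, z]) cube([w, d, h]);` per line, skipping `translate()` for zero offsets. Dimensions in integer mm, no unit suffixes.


translate([373, 333, 0]) cube([3060, 187, 2900]);
translate([373, 5306, 0]) cube([3060, 187, 2900]);
translate([373, 520, 0]) cube([187, 4786, 2900]);
translate([3246, 520, 0]) cube([187, 4786, 2900]);


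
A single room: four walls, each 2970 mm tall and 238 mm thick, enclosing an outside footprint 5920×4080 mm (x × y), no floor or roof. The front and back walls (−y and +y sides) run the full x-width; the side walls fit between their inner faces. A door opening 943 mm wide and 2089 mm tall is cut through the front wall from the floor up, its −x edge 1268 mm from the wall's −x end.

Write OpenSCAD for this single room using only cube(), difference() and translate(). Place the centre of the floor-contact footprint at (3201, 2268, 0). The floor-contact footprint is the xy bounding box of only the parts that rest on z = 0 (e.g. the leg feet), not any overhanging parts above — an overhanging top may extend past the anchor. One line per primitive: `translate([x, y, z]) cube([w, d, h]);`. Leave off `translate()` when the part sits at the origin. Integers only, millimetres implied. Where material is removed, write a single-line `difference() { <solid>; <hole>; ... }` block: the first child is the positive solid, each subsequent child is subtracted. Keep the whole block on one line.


difference() { translate([241, 228, 0]) cube([5920, 238, 2970]); translate([1509, 228, 0]) cube([943, 238, 2089]); }
translate([241, 4070, 0]) cube([5920, 238, 2970]);
translate([241, 466, 0]) cube([238, 3604, 2970]);
translate([5923, 466, 0]) cube([238, 3604, 2970]);


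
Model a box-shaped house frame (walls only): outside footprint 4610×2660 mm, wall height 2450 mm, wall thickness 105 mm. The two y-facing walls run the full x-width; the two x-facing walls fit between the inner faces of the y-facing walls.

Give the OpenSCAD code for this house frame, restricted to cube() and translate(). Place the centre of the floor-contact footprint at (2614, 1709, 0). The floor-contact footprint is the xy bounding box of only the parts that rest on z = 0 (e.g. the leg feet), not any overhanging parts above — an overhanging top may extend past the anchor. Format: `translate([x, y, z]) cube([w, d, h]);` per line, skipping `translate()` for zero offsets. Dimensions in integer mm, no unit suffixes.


translate([309, 379, 0]) cube([4610, 105, 2450]);
translate([309, 2934, 0]) cube([4610, 105, 2450]);
translate([309, 484, 0]) cube([105, 2450, 2450]);
translate([4814, 484, 0]) cube([105, 2450, 2450]);


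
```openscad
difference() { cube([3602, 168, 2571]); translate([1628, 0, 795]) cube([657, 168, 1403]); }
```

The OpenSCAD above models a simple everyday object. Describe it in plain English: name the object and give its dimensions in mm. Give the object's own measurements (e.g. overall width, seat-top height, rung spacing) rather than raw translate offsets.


A wall 3602 mm long (x), 168 mm thick (y), 2571 mm tall, with a rectangular window opening cut through it. The opening is 657 mm wide and 1403 mm tall; its sill is at z = 795 mm and its near (−x) edge is 1628 mm from the wall's −x end. The opening passes through the full wall thickness.


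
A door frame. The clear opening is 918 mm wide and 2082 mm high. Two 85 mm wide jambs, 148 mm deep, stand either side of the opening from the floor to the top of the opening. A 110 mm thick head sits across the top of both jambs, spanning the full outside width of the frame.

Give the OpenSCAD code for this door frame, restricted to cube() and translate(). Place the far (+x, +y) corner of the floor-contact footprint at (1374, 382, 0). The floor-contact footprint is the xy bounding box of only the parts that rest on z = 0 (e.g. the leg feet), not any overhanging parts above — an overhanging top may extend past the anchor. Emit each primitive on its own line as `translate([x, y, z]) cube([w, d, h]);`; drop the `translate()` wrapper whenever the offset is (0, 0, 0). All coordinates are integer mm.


translate([286, 234, 0]) cube([85, 148, 2082]);
translate([1289, 234, 0]) cube([85, 148, 2082]);
translate([286, 234, 2082]) cube([1088, 148, 110]);
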